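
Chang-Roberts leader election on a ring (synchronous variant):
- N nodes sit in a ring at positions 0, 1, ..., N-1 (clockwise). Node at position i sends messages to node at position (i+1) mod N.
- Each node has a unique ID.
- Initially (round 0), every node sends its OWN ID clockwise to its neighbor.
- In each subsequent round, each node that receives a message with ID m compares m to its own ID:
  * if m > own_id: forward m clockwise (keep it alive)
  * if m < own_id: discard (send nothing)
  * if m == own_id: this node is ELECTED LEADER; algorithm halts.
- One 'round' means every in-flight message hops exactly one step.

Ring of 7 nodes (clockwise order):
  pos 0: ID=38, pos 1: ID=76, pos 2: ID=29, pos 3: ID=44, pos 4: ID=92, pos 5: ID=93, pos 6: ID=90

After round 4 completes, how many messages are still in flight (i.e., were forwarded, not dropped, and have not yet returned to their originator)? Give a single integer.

Answer: 2

Derivation:
Round 1: pos1(id76) recv 38: drop; pos2(id29) recv 76: fwd; pos3(id44) recv 29: drop; pos4(id92) recv 44: drop; pos5(id93) recv 92: drop; pos6(id90) recv 93: fwd; pos0(id38) recv 90: fwd
Round 2: pos3(id44) recv 76: fwd; pos0(id38) recv 93: fwd; pos1(id76) recv 90: fwd
Round 3: pos4(id92) recv 76: drop; pos1(id76) recv 93: fwd; pos2(id29) recv 90: fwd
Round 4: pos2(id29) recv 93: fwd; pos3(id44) recv 90: fwd
After round 4: 2 messages still in flight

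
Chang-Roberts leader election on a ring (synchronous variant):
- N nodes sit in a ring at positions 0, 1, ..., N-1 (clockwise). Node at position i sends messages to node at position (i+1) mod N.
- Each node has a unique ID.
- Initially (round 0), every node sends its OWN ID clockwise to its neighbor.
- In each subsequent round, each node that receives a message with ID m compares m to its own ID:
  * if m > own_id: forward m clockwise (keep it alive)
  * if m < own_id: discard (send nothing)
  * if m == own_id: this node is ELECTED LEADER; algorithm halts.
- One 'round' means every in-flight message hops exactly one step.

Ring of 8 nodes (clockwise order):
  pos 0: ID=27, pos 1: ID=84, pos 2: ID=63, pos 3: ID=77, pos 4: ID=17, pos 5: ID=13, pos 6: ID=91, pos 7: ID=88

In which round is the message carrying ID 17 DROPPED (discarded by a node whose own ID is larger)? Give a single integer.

Round 1: pos1(id84) recv 27: drop; pos2(id63) recv 84: fwd; pos3(id77) recv 63: drop; pos4(id17) recv 77: fwd; pos5(id13) recv 17: fwd; pos6(id91) recv 13: drop; pos7(id88) recv 91: fwd; pos0(id27) recv 88: fwd
Round 2: pos3(id77) recv 84: fwd; pos5(id13) recv 77: fwd; pos6(id91) recv 17: drop; pos0(id27) recv 91: fwd; pos1(id84) recv 88: fwd
Round 3: pos4(id17) recv 84: fwd; pos6(id91) recv 77: drop; pos1(id84) recv 91: fwd; pos2(id63) recv 88: fwd
Round 4: pos5(id13) recv 84: fwd; pos2(id63) recv 91: fwd; pos3(id77) recv 88: fwd
Round 5: pos6(id91) recv 84: drop; pos3(id77) recv 91: fwd; pos4(id17) recv 88: fwd
Round 6: pos4(id17) recv 91: fwd; pos5(id13) recv 88: fwd
Round 7: pos5(id13) recv 91: fwd; pos6(id91) recv 88: drop
Round 8: pos6(id91) recv 91: ELECTED
Message ID 17 originates at pos 4; dropped at pos 6 in round 2

Answer: 2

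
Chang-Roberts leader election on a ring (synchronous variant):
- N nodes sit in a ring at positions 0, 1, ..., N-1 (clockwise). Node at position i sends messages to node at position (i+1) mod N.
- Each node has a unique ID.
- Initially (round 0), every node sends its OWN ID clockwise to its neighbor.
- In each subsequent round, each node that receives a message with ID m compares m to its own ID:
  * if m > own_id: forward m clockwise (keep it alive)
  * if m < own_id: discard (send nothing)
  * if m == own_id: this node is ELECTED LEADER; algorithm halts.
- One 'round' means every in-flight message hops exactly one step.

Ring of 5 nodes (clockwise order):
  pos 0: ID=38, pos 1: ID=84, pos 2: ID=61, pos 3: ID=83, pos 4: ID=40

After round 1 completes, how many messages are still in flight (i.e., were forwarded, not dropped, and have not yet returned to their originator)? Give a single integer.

Round 1: pos1(id84) recv 38: drop; pos2(id61) recv 84: fwd; pos3(id83) recv 61: drop; pos4(id40) recv 83: fwd; pos0(id38) recv 40: fwd
After round 1: 3 messages still in flight

Answer: 3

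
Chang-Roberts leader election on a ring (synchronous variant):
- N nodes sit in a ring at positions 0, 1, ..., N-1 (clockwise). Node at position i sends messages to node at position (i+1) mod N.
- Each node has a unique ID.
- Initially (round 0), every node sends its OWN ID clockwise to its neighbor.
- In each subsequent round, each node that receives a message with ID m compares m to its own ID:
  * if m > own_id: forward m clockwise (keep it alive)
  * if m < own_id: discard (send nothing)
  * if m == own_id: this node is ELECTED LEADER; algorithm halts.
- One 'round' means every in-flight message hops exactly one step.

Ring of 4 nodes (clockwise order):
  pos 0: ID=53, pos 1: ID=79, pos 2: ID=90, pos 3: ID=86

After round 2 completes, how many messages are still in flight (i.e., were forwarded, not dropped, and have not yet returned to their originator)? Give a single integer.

Round 1: pos1(id79) recv 53: drop; pos2(id90) recv 79: drop; pos3(id86) recv 90: fwd; pos0(id53) recv 86: fwd
Round 2: pos0(id53) recv 90: fwd; pos1(id79) recv 86: fwd
After round 2: 2 messages still in flight

Answer: 2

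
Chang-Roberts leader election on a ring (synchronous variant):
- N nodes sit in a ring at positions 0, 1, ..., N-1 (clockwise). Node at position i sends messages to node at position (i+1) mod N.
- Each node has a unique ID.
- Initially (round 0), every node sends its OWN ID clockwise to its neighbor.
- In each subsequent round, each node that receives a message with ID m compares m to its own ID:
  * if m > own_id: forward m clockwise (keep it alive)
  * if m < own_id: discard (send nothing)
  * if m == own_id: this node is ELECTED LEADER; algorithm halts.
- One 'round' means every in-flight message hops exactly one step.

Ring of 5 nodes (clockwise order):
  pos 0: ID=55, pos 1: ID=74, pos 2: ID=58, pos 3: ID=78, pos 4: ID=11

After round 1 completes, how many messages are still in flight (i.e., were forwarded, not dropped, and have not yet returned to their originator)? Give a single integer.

Round 1: pos1(id74) recv 55: drop; pos2(id58) recv 74: fwd; pos3(id78) recv 58: drop; pos4(id11) recv 78: fwd; pos0(id55) recv 11: drop
After round 1: 2 messages still in flight

Answer: 2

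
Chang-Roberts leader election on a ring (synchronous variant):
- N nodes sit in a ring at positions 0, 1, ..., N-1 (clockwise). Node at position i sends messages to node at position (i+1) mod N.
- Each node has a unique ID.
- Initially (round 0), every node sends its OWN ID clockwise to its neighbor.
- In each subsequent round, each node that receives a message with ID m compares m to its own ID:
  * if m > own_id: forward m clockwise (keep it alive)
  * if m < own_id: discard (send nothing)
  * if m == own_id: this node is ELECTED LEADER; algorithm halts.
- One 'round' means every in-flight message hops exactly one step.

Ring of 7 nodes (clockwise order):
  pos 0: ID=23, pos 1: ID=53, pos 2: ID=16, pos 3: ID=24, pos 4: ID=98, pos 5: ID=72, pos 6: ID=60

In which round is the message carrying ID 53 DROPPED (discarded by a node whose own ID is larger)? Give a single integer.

Answer: 3

Derivation:
Round 1: pos1(id53) recv 23: drop; pos2(id16) recv 53: fwd; pos3(id24) recv 16: drop; pos4(id98) recv 24: drop; pos5(id72) recv 98: fwd; pos6(id60) recv 72: fwd; pos0(id23) recv 60: fwd
Round 2: pos3(id24) recv 53: fwd; pos6(id60) recv 98: fwd; pos0(id23) recv 72: fwd; pos1(id53) recv 60: fwd
Round 3: pos4(id98) recv 53: drop; pos0(id23) recv 98: fwd; pos1(id53) recv 72: fwd; pos2(id16) recv 60: fwd
Round 4: pos1(id53) recv 98: fwd; pos2(id16) recv 72: fwd; pos3(id24) recv 60: fwd
Round 5: pos2(id16) recv 98: fwd; pos3(id24) recv 72: fwd; pos4(id98) recv 60: drop
Round 6: pos3(id24) recv 98: fwd; pos4(id98) recv 72: drop
Round 7: pos4(id98) recv 98: ELECTED
Message ID 53 originates at pos 1; dropped at pos 4 in round 3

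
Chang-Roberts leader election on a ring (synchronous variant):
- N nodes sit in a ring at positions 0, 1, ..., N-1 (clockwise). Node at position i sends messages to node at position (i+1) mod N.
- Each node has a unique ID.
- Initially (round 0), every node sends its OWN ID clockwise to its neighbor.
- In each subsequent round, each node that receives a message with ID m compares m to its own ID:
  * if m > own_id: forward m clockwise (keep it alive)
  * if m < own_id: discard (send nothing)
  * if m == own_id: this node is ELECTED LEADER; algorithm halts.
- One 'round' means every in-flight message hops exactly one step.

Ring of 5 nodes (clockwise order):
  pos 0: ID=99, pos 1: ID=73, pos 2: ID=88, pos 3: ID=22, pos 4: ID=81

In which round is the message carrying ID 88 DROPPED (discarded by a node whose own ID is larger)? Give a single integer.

Round 1: pos1(id73) recv 99: fwd; pos2(id88) recv 73: drop; pos3(id22) recv 88: fwd; pos4(id81) recv 22: drop; pos0(id99) recv 81: drop
Round 2: pos2(id88) recv 99: fwd; pos4(id81) recv 88: fwd
Round 3: pos3(id22) recv 99: fwd; pos0(id99) recv 88: drop
Round 4: pos4(id81) recv 99: fwd
Round 5: pos0(id99) recv 99: ELECTED
Message ID 88 originates at pos 2; dropped at pos 0 in round 3

Answer: 3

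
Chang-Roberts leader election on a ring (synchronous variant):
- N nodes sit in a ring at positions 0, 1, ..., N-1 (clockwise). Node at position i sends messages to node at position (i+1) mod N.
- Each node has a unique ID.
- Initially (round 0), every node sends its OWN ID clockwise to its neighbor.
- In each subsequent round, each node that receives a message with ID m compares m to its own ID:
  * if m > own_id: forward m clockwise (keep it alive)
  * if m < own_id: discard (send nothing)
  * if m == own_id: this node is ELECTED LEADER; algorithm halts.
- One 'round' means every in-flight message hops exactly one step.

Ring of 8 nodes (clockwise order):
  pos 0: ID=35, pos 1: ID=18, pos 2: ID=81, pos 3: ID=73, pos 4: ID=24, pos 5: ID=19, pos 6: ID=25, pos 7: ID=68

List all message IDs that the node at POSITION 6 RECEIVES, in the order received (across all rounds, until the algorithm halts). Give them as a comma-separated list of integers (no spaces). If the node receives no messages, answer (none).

Round 1: pos1(id18) recv 35: fwd; pos2(id81) recv 18: drop; pos3(id73) recv 81: fwd; pos4(id24) recv 73: fwd; pos5(id19) recv 24: fwd; pos6(id25) recv 19: drop; pos7(id68) recv 25: drop; pos0(id35) recv 68: fwd
Round 2: pos2(id81) recv 35: drop; pos4(id24) recv 81: fwd; pos5(id19) recv 73: fwd; pos6(id25) recv 24: drop; pos1(id18) recv 68: fwd
Round 3: pos5(id19) recv 81: fwd; pos6(id25) recv 73: fwd; pos2(id81) recv 68: drop
Round 4: pos6(id25) recv 81: fwd; pos7(id68) recv 73: fwd
Round 5: pos7(id68) recv 81: fwd; pos0(id35) recv 73: fwd
Round 6: pos0(id35) recv 81: fwd; pos1(id18) recv 73: fwd
Round 7: pos1(id18) recv 81: fwd; pos2(id81) recv 73: drop
Round 8: pos2(id81) recv 81: ELECTED

Answer: 19,24,73,81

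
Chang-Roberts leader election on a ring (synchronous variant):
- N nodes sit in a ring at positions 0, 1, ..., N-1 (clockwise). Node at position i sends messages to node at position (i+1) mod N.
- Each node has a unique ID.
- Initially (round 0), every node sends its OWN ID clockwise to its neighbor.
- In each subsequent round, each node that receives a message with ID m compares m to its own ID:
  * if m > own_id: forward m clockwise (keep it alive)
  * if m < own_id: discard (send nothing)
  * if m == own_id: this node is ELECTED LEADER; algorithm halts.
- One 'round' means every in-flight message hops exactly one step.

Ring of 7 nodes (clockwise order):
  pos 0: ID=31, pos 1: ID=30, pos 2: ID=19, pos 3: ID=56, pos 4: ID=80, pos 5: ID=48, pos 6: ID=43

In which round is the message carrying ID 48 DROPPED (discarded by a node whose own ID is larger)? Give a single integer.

Round 1: pos1(id30) recv 31: fwd; pos2(id19) recv 30: fwd; pos3(id56) recv 19: drop; pos4(id80) recv 56: drop; pos5(id48) recv 80: fwd; pos6(id43) recv 48: fwd; pos0(id31) recv 43: fwd
Round 2: pos2(id19) recv 31: fwd; pos3(id56) recv 30: drop; pos6(id43) recv 80: fwd; pos0(id31) recv 48: fwd; pos1(id30) recv 43: fwd
Round 3: pos3(id56) recv 31: drop; pos0(id31) recv 80: fwd; pos1(id30) recv 48: fwd; pos2(id19) recv 43: fwd
Round 4: pos1(id30) recv 80: fwd; pos2(id19) recv 48: fwd; pos3(id56) recv 43: drop
Round 5: pos2(id19) recv 80: fwd; pos3(id56) recv 48: drop
Round 6: pos3(id56) recv 80: fwd
Round 7: pos4(id80) recv 80: ELECTED
Message ID 48 originates at pos 5; dropped at pos 3 in round 5

Answer: 5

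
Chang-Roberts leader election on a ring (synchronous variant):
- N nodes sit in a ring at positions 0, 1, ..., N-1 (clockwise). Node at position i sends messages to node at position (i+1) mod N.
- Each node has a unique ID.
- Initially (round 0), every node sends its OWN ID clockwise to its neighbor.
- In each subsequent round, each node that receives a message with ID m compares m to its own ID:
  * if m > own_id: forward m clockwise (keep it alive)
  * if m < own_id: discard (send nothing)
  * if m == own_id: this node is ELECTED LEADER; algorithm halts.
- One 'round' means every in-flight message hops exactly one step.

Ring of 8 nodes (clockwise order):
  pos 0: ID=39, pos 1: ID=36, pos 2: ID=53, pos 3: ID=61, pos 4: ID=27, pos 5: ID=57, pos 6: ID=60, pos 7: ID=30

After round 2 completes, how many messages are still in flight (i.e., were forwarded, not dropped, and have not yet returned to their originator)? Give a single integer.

Answer: 2

Derivation:
Round 1: pos1(id36) recv 39: fwd; pos2(id53) recv 36: drop; pos3(id61) recv 53: drop; pos4(id27) recv 61: fwd; pos5(id57) recv 27: drop; pos6(id60) recv 57: drop; pos7(id30) recv 60: fwd; pos0(id39) recv 30: drop
Round 2: pos2(id53) recv 39: drop; pos5(id57) recv 61: fwd; pos0(id39) recv 60: fwd
After round 2: 2 messages still in flight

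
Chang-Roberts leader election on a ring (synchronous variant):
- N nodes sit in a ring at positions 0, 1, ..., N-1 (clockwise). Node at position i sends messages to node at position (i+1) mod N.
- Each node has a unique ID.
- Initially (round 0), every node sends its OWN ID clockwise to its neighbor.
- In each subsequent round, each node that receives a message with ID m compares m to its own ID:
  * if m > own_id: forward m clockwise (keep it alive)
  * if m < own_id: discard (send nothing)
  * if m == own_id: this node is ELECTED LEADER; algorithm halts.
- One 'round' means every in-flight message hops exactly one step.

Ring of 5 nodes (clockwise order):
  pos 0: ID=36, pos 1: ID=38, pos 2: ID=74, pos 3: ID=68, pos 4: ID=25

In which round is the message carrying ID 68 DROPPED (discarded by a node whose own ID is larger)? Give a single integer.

Answer: 4

Derivation:
Round 1: pos1(id38) recv 36: drop; pos2(id74) recv 38: drop; pos3(id68) recv 74: fwd; pos4(id25) recv 68: fwd; pos0(id36) recv 25: drop
Round 2: pos4(id25) recv 74: fwd; pos0(id36) recv 68: fwd
Round 3: pos0(id36) recv 74: fwd; pos1(id38) recv 68: fwd
Round 4: pos1(id38) recv 74: fwd; pos2(id74) recv 68: drop
Round 5: pos2(id74) recv 74: ELECTED
Message ID 68 originates at pos 3; dropped at pos 2 in round 4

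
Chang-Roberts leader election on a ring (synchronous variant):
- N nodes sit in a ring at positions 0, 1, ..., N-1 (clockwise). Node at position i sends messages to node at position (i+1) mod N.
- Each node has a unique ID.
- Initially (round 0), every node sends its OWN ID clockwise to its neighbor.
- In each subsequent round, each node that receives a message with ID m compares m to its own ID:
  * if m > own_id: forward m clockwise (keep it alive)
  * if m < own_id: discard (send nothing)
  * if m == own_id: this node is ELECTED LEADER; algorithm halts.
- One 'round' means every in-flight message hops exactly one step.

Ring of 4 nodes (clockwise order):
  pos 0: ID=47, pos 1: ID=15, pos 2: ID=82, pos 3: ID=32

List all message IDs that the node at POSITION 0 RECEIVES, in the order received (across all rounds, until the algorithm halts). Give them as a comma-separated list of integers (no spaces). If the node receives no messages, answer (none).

Round 1: pos1(id15) recv 47: fwd; pos2(id82) recv 15: drop; pos3(id32) recv 82: fwd; pos0(id47) recv 32: drop
Round 2: pos2(id82) recv 47: drop; pos0(id47) recv 82: fwd
Round 3: pos1(id15) recv 82: fwd
Round 4: pos2(id82) recv 82: ELECTED

Answer: 32,82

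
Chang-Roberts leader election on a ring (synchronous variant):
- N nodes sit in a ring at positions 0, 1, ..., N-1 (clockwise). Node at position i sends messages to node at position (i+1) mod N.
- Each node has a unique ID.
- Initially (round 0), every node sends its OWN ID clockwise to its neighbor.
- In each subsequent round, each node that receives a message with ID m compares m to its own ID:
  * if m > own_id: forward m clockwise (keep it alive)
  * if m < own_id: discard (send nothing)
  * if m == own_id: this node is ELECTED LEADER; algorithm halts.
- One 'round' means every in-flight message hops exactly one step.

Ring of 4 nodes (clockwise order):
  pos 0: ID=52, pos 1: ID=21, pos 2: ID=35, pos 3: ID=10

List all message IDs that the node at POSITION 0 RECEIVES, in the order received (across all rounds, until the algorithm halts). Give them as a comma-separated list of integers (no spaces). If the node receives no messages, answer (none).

Answer: 10,35,52

Derivation:
Round 1: pos1(id21) recv 52: fwd; pos2(id35) recv 21: drop; pos3(id10) recv 35: fwd; pos0(id52) recv 10: drop
Round 2: pos2(id35) recv 52: fwd; pos0(id52) recv 35: drop
Round 3: pos3(id10) recv 52: fwd
Round 4: pos0(id52) recv 52: ELECTED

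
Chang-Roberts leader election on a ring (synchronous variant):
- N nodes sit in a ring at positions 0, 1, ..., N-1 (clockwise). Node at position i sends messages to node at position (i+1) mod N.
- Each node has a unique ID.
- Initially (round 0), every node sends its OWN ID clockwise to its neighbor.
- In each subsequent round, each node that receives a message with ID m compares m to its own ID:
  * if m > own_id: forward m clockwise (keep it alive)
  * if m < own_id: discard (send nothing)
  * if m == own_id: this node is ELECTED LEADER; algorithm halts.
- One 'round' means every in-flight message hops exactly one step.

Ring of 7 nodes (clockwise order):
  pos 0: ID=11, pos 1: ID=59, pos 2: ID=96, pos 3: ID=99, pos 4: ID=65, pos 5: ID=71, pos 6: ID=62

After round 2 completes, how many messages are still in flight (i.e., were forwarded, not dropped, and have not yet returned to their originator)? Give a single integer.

Answer: 3

Derivation:
Round 1: pos1(id59) recv 11: drop; pos2(id96) recv 59: drop; pos3(id99) recv 96: drop; pos4(id65) recv 99: fwd; pos5(id71) recv 65: drop; pos6(id62) recv 71: fwd; pos0(id11) recv 62: fwd
Round 2: pos5(id71) recv 99: fwd; pos0(id11) recv 71: fwd; pos1(id59) recv 62: fwd
After round 2: 3 messages still in flight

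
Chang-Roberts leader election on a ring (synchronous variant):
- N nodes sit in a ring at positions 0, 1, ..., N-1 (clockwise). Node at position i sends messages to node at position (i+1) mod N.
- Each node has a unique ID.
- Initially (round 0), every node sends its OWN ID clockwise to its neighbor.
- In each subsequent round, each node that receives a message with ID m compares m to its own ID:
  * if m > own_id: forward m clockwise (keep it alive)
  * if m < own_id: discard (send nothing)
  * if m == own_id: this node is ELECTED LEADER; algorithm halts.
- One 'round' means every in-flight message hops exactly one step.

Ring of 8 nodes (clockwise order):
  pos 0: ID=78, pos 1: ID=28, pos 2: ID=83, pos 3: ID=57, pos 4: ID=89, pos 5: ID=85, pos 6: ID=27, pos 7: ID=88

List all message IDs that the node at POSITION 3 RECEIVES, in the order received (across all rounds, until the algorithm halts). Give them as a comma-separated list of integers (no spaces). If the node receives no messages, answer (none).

Answer: 83,88,89

Derivation:
Round 1: pos1(id28) recv 78: fwd; pos2(id83) recv 28: drop; pos3(id57) recv 83: fwd; pos4(id89) recv 57: drop; pos5(id85) recv 89: fwd; pos6(id27) recv 85: fwd; pos7(id88) recv 27: drop; pos0(id78) recv 88: fwd
Round 2: pos2(id83) recv 78: drop; pos4(id89) recv 83: drop; pos6(id27) recv 89: fwd; pos7(id88) recv 85: drop; pos1(id28) recv 88: fwd
Round 3: pos7(id88) recv 89: fwd; pos2(id83) recv 88: fwd
Round 4: pos0(id78) recv 89: fwd; pos3(id57) recv 88: fwd
Round 5: pos1(id28) recv 89: fwd; pos4(id89) recv 88: drop
Round 6: pos2(id83) recv 89: fwd
Round 7: pos3(id57) recv 89: fwd
Round 8: pos4(id89) recv 89: ELECTED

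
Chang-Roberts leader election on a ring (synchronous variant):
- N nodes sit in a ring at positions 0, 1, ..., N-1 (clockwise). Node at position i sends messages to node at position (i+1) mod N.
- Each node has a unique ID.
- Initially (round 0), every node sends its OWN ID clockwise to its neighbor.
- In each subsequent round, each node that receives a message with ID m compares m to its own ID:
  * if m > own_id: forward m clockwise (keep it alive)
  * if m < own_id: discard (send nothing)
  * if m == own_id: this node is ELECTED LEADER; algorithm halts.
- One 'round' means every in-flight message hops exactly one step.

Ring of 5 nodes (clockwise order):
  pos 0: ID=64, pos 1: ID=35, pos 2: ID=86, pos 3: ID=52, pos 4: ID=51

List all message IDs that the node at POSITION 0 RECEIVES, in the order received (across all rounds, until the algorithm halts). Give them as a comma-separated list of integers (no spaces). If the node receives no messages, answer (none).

Answer: 51,52,86

Derivation:
Round 1: pos1(id35) recv 64: fwd; pos2(id86) recv 35: drop; pos3(id52) recv 86: fwd; pos4(id51) recv 52: fwd; pos0(id64) recv 51: drop
Round 2: pos2(id86) recv 64: drop; pos4(id51) recv 86: fwd; pos0(id64) recv 52: drop
Round 3: pos0(id64) recv 86: fwd
Round 4: pos1(id35) recv 86: fwd
Round 5: pos2(id86) recv 86: ELECTED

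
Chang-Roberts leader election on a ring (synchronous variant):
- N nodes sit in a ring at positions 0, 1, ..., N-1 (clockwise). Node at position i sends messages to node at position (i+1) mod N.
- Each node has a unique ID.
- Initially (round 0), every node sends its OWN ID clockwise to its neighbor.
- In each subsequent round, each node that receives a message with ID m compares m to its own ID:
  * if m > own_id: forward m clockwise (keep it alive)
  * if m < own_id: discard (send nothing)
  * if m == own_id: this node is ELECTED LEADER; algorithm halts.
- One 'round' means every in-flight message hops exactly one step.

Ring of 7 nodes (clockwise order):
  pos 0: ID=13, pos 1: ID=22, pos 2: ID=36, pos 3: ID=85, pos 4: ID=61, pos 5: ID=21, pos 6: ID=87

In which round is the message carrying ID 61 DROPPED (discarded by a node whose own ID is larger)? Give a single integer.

Answer: 2

Derivation:
Round 1: pos1(id22) recv 13: drop; pos2(id36) recv 22: drop; pos3(id85) recv 36: drop; pos4(id61) recv 85: fwd; pos5(id21) recv 61: fwd; pos6(id87) recv 21: drop; pos0(id13) recv 87: fwd
Round 2: pos5(id21) recv 85: fwd; pos6(id87) recv 61: drop; pos1(id22) recv 87: fwd
Round 3: pos6(id87) recv 85: drop; pos2(id36) recv 87: fwd
Round 4: pos3(id85) recv 87: fwd
Round 5: pos4(id61) recv 87: fwd
Round 6: pos5(id21) recv 87: fwd
Round 7: pos6(id87) recv 87: ELECTED
Message ID 61 originates at pos 4; dropped at pos 6 in round 2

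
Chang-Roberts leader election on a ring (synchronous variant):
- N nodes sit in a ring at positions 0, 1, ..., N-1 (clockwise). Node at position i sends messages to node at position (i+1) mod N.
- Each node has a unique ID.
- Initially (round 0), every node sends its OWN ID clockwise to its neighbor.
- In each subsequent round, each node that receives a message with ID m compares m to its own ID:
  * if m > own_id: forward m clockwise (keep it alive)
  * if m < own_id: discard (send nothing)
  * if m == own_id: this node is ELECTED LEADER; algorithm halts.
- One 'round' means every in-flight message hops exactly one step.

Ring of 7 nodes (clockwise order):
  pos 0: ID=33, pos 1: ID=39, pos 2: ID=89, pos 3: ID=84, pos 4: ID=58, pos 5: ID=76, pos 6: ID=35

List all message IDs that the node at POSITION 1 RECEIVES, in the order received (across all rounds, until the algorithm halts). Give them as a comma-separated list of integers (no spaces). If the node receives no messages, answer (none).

Round 1: pos1(id39) recv 33: drop; pos2(id89) recv 39: drop; pos3(id84) recv 89: fwd; pos4(id58) recv 84: fwd; pos5(id76) recv 58: drop; pos6(id35) recv 76: fwd; pos0(id33) recv 35: fwd
Round 2: pos4(id58) recv 89: fwd; pos5(id76) recv 84: fwd; pos0(id33) recv 76: fwd; pos1(id39) recv 35: drop
Round 3: pos5(id76) recv 89: fwd; pos6(id35) recv 84: fwd; pos1(id39) recv 76: fwd
Round 4: pos6(id35) recv 89: fwd; pos0(id33) recv 84: fwd; pos2(id89) recv 76: drop
Round 5: pos0(id33) recv 89: fwd; pos1(id39) recv 84: fwd
Round 6: pos1(id39) recv 89: fwd; pos2(id89) recv 84: drop
Round 7: pos2(id89) recv 89: ELECTED

Answer: 33,35,76,84,89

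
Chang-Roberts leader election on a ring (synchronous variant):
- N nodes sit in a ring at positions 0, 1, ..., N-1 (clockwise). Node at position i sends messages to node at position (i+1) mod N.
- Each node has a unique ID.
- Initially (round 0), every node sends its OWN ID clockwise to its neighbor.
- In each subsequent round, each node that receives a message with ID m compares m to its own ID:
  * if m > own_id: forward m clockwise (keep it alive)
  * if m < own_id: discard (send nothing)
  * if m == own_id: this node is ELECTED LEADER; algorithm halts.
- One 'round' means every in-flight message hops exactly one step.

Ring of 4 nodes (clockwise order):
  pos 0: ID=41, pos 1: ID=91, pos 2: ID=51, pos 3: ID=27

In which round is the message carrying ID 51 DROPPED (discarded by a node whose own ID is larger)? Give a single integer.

Round 1: pos1(id91) recv 41: drop; pos2(id51) recv 91: fwd; pos3(id27) recv 51: fwd; pos0(id41) recv 27: drop
Round 2: pos3(id27) recv 91: fwd; pos0(id41) recv 51: fwd
Round 3: pos0(id41) recv 91: fwd; pos1(id91) recv 51: drop
Round 4: pos1(id91) recv 91: ELECTED
Message ID 51 originates at pos 2; dropped at pos 1 in round 3

Answer: 3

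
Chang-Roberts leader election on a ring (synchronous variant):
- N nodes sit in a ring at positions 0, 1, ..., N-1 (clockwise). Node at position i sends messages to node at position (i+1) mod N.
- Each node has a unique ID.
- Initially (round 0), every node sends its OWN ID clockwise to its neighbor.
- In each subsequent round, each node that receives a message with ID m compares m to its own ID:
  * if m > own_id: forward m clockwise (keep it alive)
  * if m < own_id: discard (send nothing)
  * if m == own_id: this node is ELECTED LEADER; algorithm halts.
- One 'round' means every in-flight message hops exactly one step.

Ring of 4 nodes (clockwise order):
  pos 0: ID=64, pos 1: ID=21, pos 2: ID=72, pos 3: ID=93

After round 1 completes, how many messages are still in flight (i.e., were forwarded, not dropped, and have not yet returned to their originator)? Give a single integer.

Answer: 2

Derivation:
Round 1: pos1(id21) recv 64: fwd; pos2(id72) recv 21: drop; pos3(id93) recv 72: drop; pos0(id64) recv 93: fwd
After round 1: 2 messages still in flight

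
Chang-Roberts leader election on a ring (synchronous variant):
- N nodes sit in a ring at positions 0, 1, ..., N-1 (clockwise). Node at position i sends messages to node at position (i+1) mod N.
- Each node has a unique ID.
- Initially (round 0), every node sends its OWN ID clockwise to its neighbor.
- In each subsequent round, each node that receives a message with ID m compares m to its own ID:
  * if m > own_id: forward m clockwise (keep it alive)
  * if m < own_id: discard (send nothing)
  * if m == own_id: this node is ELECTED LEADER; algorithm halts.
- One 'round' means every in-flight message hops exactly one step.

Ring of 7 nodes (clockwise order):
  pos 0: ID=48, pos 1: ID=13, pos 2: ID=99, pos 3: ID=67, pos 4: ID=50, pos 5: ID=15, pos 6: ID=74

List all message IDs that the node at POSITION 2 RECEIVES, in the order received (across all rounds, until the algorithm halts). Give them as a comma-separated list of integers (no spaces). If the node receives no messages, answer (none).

Round 1: pos1(id13) recv 48: fwd; pos2(id99) recv 13: drop; pos3(id67) recv 99: fwd; pos4(id50) recv 67: fwd; pos5(id15) recv 50: fwd; pos6(id74) recv 15: drop; pos0(id48) recv 74: fwd
Round 2: pos2(id99) recv 48: drop; pos4(id50) recv 99: fwd; pos5(id15) recv 67: fwd; pos6(id74) recv 50: drop; pos1(id13) recv 74: fwd
Round 3: pos5(id15) recv 99: fwd; pos6(id74) recv 67: drop; pos2(id99) recv 74: drop
Round 4: pos6(id74) recv 99: fwd
Round 5: pos0(id48) recv 99: fwd
Round 6: pos1(id13) recv 99: fwd
Round 7: pos2(id99) recv 99: ELECTED

Answer: 13,48,74,99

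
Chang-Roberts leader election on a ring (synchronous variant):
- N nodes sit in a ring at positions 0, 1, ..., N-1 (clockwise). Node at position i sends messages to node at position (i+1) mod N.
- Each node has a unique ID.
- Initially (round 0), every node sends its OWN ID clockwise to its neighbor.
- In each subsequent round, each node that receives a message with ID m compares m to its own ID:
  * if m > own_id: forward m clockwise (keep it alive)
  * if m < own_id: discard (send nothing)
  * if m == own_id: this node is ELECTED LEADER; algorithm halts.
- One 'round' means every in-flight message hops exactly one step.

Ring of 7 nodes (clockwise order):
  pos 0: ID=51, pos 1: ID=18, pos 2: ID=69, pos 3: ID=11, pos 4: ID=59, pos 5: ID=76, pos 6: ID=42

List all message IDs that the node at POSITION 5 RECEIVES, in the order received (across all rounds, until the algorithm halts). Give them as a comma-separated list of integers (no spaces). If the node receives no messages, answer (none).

Answer: 59,69,76

Derivation:
Round 1: pos1(id18) recv 51: fwd; pos2(id69) recv 18: drop; pos3(id11) recv 69: fwd; pos4(id59) recv 11: drop; pos5(id76) recv 59: drop; pos6(id42) recv 76: fwd; pos0(id51) recv 42: drop
Round 2: pos2(id69) recv 51: drop; pos4(id59) recv 69: fwd; pos0(id51) recv 76: fwd
Round 3: pos5(id76) recv 69: drop; pos1(id18) recv 76: fwd
Round 4: pos2(id69) recv 76: fwd
Round 5: pos3(id11) recv 76: fwd
Round 6: pos4(id59) recv 76: fwd
Round 7: pos5(id76) recv 76: ELECTED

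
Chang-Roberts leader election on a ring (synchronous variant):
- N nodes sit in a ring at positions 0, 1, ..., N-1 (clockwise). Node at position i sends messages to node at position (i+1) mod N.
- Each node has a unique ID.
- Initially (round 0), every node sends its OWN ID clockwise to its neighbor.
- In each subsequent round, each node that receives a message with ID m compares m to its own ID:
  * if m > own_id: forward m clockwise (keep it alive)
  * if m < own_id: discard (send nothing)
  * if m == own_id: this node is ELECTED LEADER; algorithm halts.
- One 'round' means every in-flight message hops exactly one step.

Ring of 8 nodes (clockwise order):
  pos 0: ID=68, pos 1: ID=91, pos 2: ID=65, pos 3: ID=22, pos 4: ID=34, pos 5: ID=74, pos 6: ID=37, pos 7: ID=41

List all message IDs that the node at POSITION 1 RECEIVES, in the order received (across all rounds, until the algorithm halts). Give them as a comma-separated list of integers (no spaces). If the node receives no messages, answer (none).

Answer: 68,74,91

Derivation:
Round 1: pos1(id91) recv 68: drop; pos2(id65) recv 91: fwd; pos3(id22) recv 65: fwd; pos4(id34) recv 22: drop; pos5(id74) recv 34: drop; pos6(id37) recv 74: fwd; pos7(id41) recv 37: drop; pos0(id68) recv 41: drop
Round 2: pos3(id22) recv 91: fwd; pos4(id34) recv 65: fwd; pos7(id41) recv 74: fwd
Round 3: pos4(id34) recv 91: fwd; pos5(id74) recv 65: drop; pos0(id68) recv 74: fwd
Round 4: pos5(id74) recv 91: fwd; pos1(id91) recv 74: drop
Round 5: pos6(id37) recv 91: fwd
Round 6: pos7(id41) recv 91: fwd
Round 7: pos0(id68) recv 91: fwd
Round 8: pos1(id91) recv 91: ELECTED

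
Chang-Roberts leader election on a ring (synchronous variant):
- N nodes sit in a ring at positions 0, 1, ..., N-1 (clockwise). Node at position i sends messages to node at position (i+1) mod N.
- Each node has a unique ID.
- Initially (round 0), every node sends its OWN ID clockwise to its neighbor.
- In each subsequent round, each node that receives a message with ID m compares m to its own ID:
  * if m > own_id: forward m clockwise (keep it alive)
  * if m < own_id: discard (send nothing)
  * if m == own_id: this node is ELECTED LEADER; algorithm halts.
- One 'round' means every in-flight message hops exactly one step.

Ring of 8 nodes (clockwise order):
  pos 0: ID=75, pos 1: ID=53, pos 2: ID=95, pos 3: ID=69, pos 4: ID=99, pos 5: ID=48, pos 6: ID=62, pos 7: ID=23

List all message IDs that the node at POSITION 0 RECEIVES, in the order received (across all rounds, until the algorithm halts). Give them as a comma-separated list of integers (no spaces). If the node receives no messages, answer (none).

Answer: 23,62,99

Derivation:
Round 1: pos1(id53) recv 75: fwd; pos2(id95) recv 53: drop; pos3(id69) recv 95: fwd; pos4(id99) recv 69: drop; pos5(id48) recv 99: fwd; pos6(id62) recv 48: drop; pos7(id23) recv 62: fwd; pos0(id75) recv 23: drop
Round 2: pos2(id95) recv 75: drop; pos4(id99) recv 95: drop; pos6(id62) recv 99: fwd; pos0(id75) recv 62: drop
Round 3: pos7(id23) recv 99: fwd
Round 4: pos0(id75) recv 99: fwd
Round 5: pos1(id53) recv 99: fwd
Round 6: pos2(id95) recv 99: fwd
Round 7: pos3(id69) recv 99: fwd
Round 8: pos4(id99) recv 99: ELECTED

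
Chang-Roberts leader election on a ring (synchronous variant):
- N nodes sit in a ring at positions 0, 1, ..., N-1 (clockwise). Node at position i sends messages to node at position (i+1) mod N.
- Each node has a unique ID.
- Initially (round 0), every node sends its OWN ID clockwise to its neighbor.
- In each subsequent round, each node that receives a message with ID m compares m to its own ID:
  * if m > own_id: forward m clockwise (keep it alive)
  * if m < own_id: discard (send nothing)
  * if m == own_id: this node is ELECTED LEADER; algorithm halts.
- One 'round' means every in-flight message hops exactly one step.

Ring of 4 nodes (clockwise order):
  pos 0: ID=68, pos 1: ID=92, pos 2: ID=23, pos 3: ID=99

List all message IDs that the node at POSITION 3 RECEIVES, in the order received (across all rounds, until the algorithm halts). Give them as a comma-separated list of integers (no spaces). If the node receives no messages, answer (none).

Answer: 23,92,99

Derivation:
Round 1: pos1(id92) recv 68: drop; pos2(id23) recv 92: fwd; pos3(id99) recv 23: drop; pos0(id68) recv 99: fwd
Round 2: pos3(id99) recv 92: drop; pos1(id92) recv 99: fwd
Round 3: pos2(id23) recv 99: fwd
Round 4: pos3(id99) recv 99: ELECTED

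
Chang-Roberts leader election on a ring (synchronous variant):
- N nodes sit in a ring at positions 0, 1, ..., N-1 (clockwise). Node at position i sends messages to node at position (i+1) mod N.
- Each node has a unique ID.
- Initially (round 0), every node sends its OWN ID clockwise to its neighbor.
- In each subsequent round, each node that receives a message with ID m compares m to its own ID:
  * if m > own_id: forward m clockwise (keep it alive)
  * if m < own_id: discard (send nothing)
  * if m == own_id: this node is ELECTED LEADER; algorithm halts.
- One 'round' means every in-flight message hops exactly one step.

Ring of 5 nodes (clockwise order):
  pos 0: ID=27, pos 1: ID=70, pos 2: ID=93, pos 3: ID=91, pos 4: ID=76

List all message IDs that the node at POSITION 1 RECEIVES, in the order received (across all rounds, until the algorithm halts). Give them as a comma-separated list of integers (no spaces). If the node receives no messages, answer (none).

Round 1: pos1(id70) recv 27: drop; pos2(id93) recv 70: drop; pos3(id91) recv 93: fwd; pos4(id76) recv 91: fwd; pos0(id27) recv 76: fwd
Round 2: pos4(id76) recv 93: fwd; pos0(id27) recv 91: fwd; pos1(id70) recv 76: fwd
Round 3: pos0(id27) recv 93: fwd; pos1(id70) recv 91: fwd; pos2(id93) recv 76: drop
Round 4: pos1(id70) recv 93: fwd; pos2(id93) recv 91: drop
Round 5: pos2(id93) recv 93: ELECTED

Answer: 27,76,91,93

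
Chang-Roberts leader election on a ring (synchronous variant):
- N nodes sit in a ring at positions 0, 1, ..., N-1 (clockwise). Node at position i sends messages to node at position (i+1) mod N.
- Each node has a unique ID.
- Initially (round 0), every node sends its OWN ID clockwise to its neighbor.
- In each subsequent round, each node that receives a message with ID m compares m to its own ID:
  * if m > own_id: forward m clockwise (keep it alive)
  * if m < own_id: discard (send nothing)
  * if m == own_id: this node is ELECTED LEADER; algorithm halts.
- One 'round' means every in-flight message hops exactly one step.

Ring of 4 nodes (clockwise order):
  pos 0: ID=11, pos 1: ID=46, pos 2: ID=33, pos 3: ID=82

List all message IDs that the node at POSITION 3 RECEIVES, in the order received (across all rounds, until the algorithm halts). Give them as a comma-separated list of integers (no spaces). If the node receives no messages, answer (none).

Answer: 33,46,82

Derivation:
Round 1: pos1(id46) recv 11: drop; pos2(id33) recv 46: fwd; pos3(id82) recv 33: drop; pos0(id11) recv 82: fwd
Round 2: pos3(id82) recv 46: drop; pos1(id46) recv 82: fwd
Round 3: pos2(id33) recv 82: fwd
Round 4: pos3(id82) recv 82: ELECTED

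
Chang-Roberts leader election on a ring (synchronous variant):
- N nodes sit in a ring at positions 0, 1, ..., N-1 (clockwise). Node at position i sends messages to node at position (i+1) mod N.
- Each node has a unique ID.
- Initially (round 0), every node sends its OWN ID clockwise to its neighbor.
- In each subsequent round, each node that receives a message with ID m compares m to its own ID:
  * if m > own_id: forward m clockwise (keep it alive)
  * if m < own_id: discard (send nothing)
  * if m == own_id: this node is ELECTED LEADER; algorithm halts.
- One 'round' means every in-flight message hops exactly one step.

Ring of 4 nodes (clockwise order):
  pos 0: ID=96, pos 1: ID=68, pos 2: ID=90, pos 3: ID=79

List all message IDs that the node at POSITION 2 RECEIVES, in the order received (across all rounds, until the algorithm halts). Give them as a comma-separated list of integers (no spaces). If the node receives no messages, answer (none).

Round 1: pos1(id68) recv 96: fwd; pos2(id90) recv 68: drop; pos3(id79) recv 90: fwd; pos0(id96) recv 79: drop
Round 2: pos2(id90) recv 96: fwd; pos0(id96) recv 90: drop
Round 3: pos3(id79) recv 96: fwd
Round 4: pos0(id96) recv 96: ELECTED

Answer: 68,96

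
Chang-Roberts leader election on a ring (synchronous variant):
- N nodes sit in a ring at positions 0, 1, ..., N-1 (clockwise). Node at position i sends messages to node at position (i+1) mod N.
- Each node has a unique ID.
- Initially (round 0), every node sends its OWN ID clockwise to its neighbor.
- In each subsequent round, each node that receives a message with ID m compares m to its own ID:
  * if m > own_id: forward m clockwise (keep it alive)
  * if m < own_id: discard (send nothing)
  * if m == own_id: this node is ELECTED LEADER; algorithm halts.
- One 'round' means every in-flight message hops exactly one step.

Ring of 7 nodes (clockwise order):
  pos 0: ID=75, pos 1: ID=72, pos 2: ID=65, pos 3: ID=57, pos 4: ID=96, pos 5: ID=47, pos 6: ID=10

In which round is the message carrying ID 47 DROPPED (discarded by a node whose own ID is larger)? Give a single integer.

Answer: 2

Derivation:
Round 1: pos1(id72) recv 75: fwd; pos2(id65) recv 72: fwd; pos3(id57) recv 65: fwd; pos4(id96) recv 57: drop; pos5(id47) recv 96: fwd; pos6(id10) recv 47: fwd; pos0(id75) recv 10: drop
Round 2: pos2(id65) recv 75: fwd; pos3(id57) recv 72: fwd; pos4(id96) recv 65: drop; pos6(id10) recv 96: fwd; pos0(id75) recv 47: drop
Round 3: pos3(id57) recv 75: fwd; pos4(id96) recv 72: drop; pos0(id75) recv 96: fwd
Round 4: pos4(id96) recv 75: drop; pos1(id72) recv 96: fwd
Round 5: pos2(id65) recv 96: fwd
Round 6: pos3(id57) recv 96: fwd
Round 7: pos4(id96) recv 96: ELECTED
Message ID 47 originates at pos 5; dropped at pos 0 in round 2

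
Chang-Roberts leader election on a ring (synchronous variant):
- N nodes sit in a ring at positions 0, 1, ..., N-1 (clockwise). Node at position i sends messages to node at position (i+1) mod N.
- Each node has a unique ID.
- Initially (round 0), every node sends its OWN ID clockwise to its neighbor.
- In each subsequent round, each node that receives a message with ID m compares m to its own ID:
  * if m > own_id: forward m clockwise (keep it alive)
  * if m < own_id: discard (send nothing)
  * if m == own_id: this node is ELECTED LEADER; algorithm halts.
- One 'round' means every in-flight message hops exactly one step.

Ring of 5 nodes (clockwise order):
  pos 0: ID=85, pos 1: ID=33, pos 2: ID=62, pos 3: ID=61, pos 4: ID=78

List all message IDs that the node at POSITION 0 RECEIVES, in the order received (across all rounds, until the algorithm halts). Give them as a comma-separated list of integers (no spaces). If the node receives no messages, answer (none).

Answer: 78,85

Derivation:
Round 1: pos1(id33) recv 85: fwd; pos2(id62) recv 33: drop; pos3(id61) recv 62: fwd; pos4(id78) recv 61: drop; pos0(id85) recv 78: drop
Round 2: pos2(id62) recv 85: fwd; pos4(id78) recv 62: drop
Round 3: pos3(id61) recv 85: fwd
Round 4: pos4(id78) recv 85: fwd
Round 5: pos0(id85) recv 85: ELECTED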